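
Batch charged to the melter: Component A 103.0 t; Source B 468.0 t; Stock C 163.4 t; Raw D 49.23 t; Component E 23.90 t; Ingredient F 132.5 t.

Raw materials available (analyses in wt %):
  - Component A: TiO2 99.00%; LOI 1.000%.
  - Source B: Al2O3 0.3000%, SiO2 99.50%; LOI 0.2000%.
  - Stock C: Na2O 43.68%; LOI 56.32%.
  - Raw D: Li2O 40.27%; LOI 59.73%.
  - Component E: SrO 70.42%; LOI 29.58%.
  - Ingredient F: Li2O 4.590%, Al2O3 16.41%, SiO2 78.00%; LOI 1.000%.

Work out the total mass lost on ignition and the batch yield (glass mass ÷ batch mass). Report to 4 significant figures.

Every computation keeps full precision at every stage — in-progress results are printed rounded to 4 significant figures at each printed step; every reported figure takes exactly one rounding; all derived quantities (the six compositions, yield, totals, LOI, net glass mass) are computed from the batch weights per 808.2 t of glass at exact precision as given in the problem or answer text.
Ignition loss by material:
  Component A: 103.0 × 0.01000 = 1.030 t
  Source B: 468.0 × 0.002000 = 0.9360 t
  Stock C: 163.4 × 0.5632 = 92.03 t
  Raw D: 49.23 × 0.5973 = 29.41 t
  Component E: 23.90 × 0.2958 = 7.070 t
  Ingredient F: 132.5 × 0.01000 = 1.325 t
Total LOI = 131.8 t
Glass = batch − LOI = 940.0 − 131.8 = 808.2 t

LOI loss = 131.8 t; glass = 808.2 t; yield = 85.98%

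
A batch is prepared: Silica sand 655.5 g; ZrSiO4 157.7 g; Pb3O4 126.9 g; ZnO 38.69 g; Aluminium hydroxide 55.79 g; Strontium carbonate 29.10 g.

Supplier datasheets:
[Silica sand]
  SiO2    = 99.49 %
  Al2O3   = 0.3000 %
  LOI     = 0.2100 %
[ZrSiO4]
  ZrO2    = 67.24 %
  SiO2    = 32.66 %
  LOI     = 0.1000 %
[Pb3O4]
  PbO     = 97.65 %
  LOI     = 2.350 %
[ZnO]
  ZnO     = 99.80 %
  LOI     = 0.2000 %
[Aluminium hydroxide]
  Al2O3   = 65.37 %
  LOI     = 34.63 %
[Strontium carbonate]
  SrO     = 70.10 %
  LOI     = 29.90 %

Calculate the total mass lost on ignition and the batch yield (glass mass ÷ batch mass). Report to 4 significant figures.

Each numeric step holds exact precision in every operation; intermediates appear, rounded to 4 significant digits, within the worked lines; every reported number is rounded exactly once. All derived quantities, including glass mass, totals, six oxide percentages, LOI, yield, are re-derived from the batch weights per 1031 g of glass at full float precision, exactly as printed in the problem or the answer.
Per-material ignition loss:
  Silica sand: 655.5 × 0.002100 = 1.377 g
  ZrSiO4: 157.7 × 0.001000 = 0.1577 g
  Pb3O4: 126.9 × 0.02350 = 2.982 g
  ZnO: 38.69 × 0.002000 = 0.07738 g
  Aluminium hydroxide: 55.79 × 0.3463 = 19.32 g
  Strontium carbonate: 29.10 × 0.2990 = 8.701 g
Total LOI = 32.61 g
Glass = batch − LOI = 1064 − 32.61 = 1031 g

LOI loss = 32.61 g; glass = 1031 g; yield = 96.93%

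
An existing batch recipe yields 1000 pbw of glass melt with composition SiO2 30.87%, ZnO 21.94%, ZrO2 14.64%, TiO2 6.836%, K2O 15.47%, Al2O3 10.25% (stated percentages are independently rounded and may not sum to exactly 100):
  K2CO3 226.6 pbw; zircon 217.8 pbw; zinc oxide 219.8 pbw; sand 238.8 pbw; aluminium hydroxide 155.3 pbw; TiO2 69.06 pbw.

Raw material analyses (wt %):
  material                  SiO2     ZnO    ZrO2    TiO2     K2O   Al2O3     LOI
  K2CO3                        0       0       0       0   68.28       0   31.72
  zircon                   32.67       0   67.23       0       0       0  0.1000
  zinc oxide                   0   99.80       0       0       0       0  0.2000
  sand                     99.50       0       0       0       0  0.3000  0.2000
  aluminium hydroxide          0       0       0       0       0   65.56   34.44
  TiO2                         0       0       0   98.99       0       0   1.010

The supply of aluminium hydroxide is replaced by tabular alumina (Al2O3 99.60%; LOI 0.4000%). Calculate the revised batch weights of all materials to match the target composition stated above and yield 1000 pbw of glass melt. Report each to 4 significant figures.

Working values are shown with 4-significant-figure rounding within the worked lines — the whole derivation maintains full float precision all the way through. Each reported value carries a single rounding. The derived quantities, which include yield, glass mass, the six compositions, totals, LOI, are recomputed in full float precision, exactly as printed in the problem or answer text, starting from the weights per 1000 pbw of glass.
Oxide mass targets, per 1000 pbw glass melt:
  SiO2: 30.87% × 1000 = 308.7 pbw
  ZnO: 21.94% × 1000 = 219.4 pbw
  ZrO2: 14.64% × 1000 = 146.4 pbw
  TiO2: 6.836% × 1000 = 68.36 pbw
  K2O: 15.47% × 1000 = 154.7 pbw
  Al2O3: 10.25% × 1000 = 102.5 pbw
Checking each oxide sum on the weights just shown, for the quoted basis mass (sums match the target masses once rounding is allowed for):
  SiO2: 217.8·0.3267 + 238.8·0.9950 = 308.8 pbw (target 308.7 pbw)
  ZnO: 219.8·0.9980 = 219.4 pbw (target 219.4 pbw)
  ZrO2: 217.8·0.6723 = 146.4 pbw (target 146.4 pbw)
  TiO2: 69.06·0.9899 = 68.36 pbw (target 68.36 pbw)
  K2O: 226.6·0.6828 = 154.7 pbw (target 154.7 pbw)
  Al2O3: 238.8·0.003000 + 102.2·0.9960 = 102.5 pbw (target 102.5 pbw)
Glass-mass sanity pass: total charge less LOI = 1000 pbw (the targets, summed, come to 1000 pbw; the stated basis being 1000 pbw — deltas are rounding alone).
Summing the batch: Σ batch = 1074 pbw; LOI loss = Σ batch·LOI = 74.12 pbw; yield, glass over the total, = 93.10%.

Revised batch per 1000 pbw glass melt:
  K2CO3: 226.6 pbw
  zircon: 217.8 pbw
  zinc oxide: 219.8 pbw
  sand: 238.8 pbw
  tabular alumina: 102.2 pbw
  TiO2: 69.06 pbw
Total batch = 1074 pbw; LOI loss = 74.12 pbw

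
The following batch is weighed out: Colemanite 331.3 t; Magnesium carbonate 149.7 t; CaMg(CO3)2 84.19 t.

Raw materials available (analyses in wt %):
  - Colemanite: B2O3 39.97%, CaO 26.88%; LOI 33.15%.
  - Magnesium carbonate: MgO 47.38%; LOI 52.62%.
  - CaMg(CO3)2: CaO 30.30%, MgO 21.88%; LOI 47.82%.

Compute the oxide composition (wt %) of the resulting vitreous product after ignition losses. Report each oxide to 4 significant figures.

Glass mass = 336.3 t (batch 565.2 − LOI 228.9).
Composition: B2O3 39.37%, CaO 34.06%, MgO 26.57%

Exact precision is held all the way through — the intermediate values are displayed rounded to 4 significant figures alongside each step. Every reported value is rounded exactly once — derived quantities (three oxide percentages, net glass mass, LOI, the totals, the yield) are rebuilt at full precision from the batch weights for 336.3 t of glass as set out in either problem or answer.
Oxide-by-oxide delivered mass:
  B2O3: 331.3·0.3997 = 132.4 t
  CaO: 331.3·0.2688 + 84.19·0.3030 = 114.6 t
  MgO: 149.7·0.4738 + 84.19·0.2188 = 89.35 t
LOI: 331.3·0.3315 + 149.7·0.5262 + 84.19·0.4782 = 228.9 t
Glass = total batch minus LOI = 565.2 − 228.9 = 336.3 t (= the summed oxide contributions)
wt %: oxide over glass, times 100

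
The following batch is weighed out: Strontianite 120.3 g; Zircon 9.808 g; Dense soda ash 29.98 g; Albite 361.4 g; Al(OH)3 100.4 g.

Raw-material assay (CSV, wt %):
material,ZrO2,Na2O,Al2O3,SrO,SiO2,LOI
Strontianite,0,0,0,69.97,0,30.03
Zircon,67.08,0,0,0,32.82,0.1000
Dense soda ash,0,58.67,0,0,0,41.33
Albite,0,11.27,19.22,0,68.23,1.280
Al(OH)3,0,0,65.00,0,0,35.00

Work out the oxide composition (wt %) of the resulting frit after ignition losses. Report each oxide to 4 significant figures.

The working math maintains full float precision at all times; working values are shown rounded to 4 significant figures on the page — a single rounding finalizes each reported result; the derived quantities (glass mass, the totals, the five compositions, the yield, LOI) are carried in full float precision from the batch weights on 533.6 g of glass as given in question or answer.
What the batch supplies per oxide:
  ZrO2: 9.808·0.6708 = 6.579 g
  Na2O: 29.98·0.5867 + 361.4·0.1127 = 58.32 g
  Al2O3: 361.4·0.1922 + 100.4·0.6500 = 134.7 g
  SrO: 120.3·0.6997 = 84.17 g
  SiO2: 9.808·0.3282 + 361.4·0.6823 = 249.8 g
LOI: 120.3·0.3003 + 9.808·0.001000 + 29.98·0.4133 + 361.4·0.01280 + 100.4·0.3500 = 88.29 g
batch − LOI leaves glass = 621.9 − 88.29 = 533.6 g (matching Σ of the oxides)
wt % = oxide mass / glass mass × 100

Glass mass = 533.6 g (batch 621.9 − LOI 88.29).
Composition: ZrO2 1.233%, Na2O 10.93%, Al2O3 25.25%, SrO 15.77%, SiO2 46.81%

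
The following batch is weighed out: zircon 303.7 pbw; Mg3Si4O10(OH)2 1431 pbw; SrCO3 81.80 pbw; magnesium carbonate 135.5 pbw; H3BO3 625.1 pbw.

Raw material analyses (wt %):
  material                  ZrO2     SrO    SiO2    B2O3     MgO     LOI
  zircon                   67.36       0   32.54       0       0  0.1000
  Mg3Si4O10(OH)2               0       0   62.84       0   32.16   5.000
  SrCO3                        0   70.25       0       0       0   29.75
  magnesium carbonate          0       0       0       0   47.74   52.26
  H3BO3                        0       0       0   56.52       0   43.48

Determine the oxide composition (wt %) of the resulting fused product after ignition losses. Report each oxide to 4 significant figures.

Glass mass = 2138 pbw (batch 2577 − LOI 438.8).
Composition: ZrO2 9.567%, SrO 2.687%, SiO2 46.68%, B2O3 16.52%, MgO 24.55%

The whole derivation maintains full float precision all the way through — the intermediate values appear, rounded to four significant digits, in the working; each reported result takes a single rounding. All derived quantities, which include glass mass, the yield, totals, ignition loss, the five compositions, are computed at exact precision, exactly as shown in the problem or the answer, from the weighed amounts for 2138 pbw of glass.
Delivered oxide masses:
  ZrO2: 303.7·0.6736 = 204.6 pbw
  SrO: 81.80·0.7025 = 57.46 pbw
  SiO2: 303.7·0.3254 + 1431·0.6284 = 998.1 pbw
  B2O3: 625.1·0.5652 = 353.3 pbw
  MgO: 1431·0.3216 + 135.5·0.4774 = 524.9 pbw
LOI: 303.7·0.001000 + 1431·0.05000 + 81.80·0.2975 + 135.5·0.5226 + 625.1·0.4348 = 438.8 pbw
Glass mass = batch − LOI = 2577 − 438.8 = 2138 pbw (= Σ oxide masses)
wt % = 100 × oxide mass / glass mass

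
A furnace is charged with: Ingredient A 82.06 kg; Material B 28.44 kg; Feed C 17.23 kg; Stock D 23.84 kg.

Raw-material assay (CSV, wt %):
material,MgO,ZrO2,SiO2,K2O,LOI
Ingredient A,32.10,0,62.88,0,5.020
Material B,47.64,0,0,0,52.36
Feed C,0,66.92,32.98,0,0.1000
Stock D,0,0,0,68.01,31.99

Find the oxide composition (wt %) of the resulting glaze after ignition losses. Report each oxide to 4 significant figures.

Glass mass = 124.9 kg (batch 151.6 − LOI 26.65).
Composition: MgO 31.93%, ZrO2 9.230%, SiO2 45.86%, K2O 12.98%

The intermediate values appear, rounded to four significant digits, in the printout. All arithmetic runs at full precision throughout. A single rounding produces each reported figure. All derived quantities, including net glass mass, the yield, the totals, ignition loss, four oxide percentages, are recomputed using the weight values per 124.9 kg of glass at full precision, as they appear in either problem or answer.
What the batch supplies per oxide:
  MgO: 82.06·0.3210 + 28.44·0.4764 = 39.89 kg
  ZrO2: 17.23·0.6692 = 11.53 kg
  SiO2: 82.06·0.6288 + 17.23·0.3298 = 57.28 kg
  K2O: 23.84·0.6801 = 16.21 kg
LOI: 82.06·0.05020 + 28.44·0.5236 + 17.23·0.001000 + 23.84·0.3199 = 26.65 kg
Glass = total batch minus LOI = 151.6 − 26.65 = 124.9 kg (equal to the oxide-mass sum)
wt %: oxide over glass, times 100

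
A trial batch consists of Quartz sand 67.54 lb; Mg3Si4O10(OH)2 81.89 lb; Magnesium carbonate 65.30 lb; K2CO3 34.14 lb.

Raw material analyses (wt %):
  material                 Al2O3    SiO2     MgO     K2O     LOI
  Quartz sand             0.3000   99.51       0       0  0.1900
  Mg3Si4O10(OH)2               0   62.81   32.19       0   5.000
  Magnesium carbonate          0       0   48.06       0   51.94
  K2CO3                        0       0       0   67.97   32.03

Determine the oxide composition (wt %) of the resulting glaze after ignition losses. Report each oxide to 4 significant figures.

The intermediate values appear (rounded to four significant digits) across the worked steps — each numeric step keeps full float precision at each step. Each reported result is rounded a single time; derived quantities, which include ignition loss, glass mass, the four compositions, the totals, yield, are carried at full precision, as written in question or answer, starting from the weights at 199.8 lb of glass.
Per-oxide mass from batch:
  Al2O3: 67.54·0.003000 = 0.2026 lb
  SiO2: 67.54·0.9951 + 81.89·0.6281 = 118.6 lb
  MgO: 81.89·0.3219 + 65.30·0.4806 = 57.74 lb
  K2O: 34.14·0.6797 = 23.20 lb
LOI: 67.54·0.001900 + 81.89·0.05000 + 65.30·0.5194 + 34.14·0.3203 = 49.07 lb
The glass mass, total less LOI, = 248.9 − 49.07 = 199.8 lb (= Σ oxide masses)
percent by weight: oxide/glass ×100

Glass mass = 199.8 lb (batch 248.9 − LOI 49.07).
Composition: Al2O3 0.1014%, SiO2 59.38%, MgO 28.90%, K2O 11.61%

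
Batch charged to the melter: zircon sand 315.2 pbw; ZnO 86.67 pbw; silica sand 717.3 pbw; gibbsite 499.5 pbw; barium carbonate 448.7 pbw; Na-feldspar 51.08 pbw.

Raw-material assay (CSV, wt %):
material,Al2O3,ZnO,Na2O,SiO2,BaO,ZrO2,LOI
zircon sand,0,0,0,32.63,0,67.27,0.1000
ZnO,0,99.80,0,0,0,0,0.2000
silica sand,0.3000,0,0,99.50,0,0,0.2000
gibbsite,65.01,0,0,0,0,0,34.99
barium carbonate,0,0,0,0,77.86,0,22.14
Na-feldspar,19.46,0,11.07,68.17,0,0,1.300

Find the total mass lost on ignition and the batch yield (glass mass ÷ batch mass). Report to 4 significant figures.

LOI loss = 276.7 pbw; glass = 1842 pbw; yield = 86.94%

Intermediates are displayed, with 4-significant-figure rounding, alongside each step; full float precision is held at every stage. Every reported figure takes a single rounding. The derived quantities are carried at exact precision (yield, glass mass, the six compositions, LOI, the totals) from the weighed amounts on 1842 pbw of glass, precisely as stated by the problem or answer text.
Each material's LOI contribution:
  zircon sand: 315.2 × 0.001000 = 0.3152 pbw
  ZnO: 86.67 × 0.002000 = 0.1733 pbw
  silica sand: 717.3 × 0.002000 = 1.435 pbw
  gibbsite: 499.5 × 0.3499 = 174.8 pbw
  barium carbonate: 448.7 × 0.2214 = 99.34 pbw
  Na-feldspar: 51.08 × 0.01300 = 0.6640 pbw
Total LOI = 276.7 pbw
Glass = batch − LOI = 2118 − 276.7 = 1842 pbw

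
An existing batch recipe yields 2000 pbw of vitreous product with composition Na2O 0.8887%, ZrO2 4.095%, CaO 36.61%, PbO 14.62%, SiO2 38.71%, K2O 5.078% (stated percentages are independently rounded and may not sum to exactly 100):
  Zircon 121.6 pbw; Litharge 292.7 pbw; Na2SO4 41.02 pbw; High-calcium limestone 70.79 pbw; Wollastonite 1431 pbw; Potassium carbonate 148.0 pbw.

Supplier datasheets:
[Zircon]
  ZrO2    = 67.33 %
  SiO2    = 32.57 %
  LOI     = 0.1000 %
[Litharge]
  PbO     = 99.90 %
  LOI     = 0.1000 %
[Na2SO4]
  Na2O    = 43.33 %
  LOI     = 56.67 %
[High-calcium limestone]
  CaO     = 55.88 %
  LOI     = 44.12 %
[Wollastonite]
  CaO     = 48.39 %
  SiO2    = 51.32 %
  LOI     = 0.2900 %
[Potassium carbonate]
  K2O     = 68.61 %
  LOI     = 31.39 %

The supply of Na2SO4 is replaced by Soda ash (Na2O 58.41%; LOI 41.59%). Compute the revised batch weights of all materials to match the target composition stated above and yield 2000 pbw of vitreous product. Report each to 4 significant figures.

Revised batch per 2000 pbw vitreous product:
  Zircon: 121.6 pbw
  Litharge: 292.7 pbw
  Soda ash: 30.43 pbw
  High-calcium limestone: 70.79 pbw
  Wollastonite: 1431 pbw
  Potassium carbonate: 148.0 pbw
Total batch = 2095 pbw; LOI loss = 94.91 pbw

Mid-chain values are displayed rounded to 4 significant digits when written out; all internal work maintains full precision from start to finish. Exactly one rounding goes into each reported figure; the derived quantities (yield, the six compositions, LOI, glass mass, totals) are re-derived at full precision starting from the weights per 2000 pbw of glass as quoted within problem or answer.
Oxide-by-oxide targets in 2000 pbw vitreous product:
  Na2O: 0.8887% × 2000 = 17.77 pbw
  ZrO2: 4.095% × 2000 = 81.90 pbw
  CaO: 36.61% × 2000 = 732.2 pbw
  PbO: 14.62% × 2000 = 292.4 pbw
  SiO2: 38.71% × 2000 = 774.2 pbw
  K2O: 5.078% × 2000 = 101.6 pbw
Sums-versus-targets review working from each reported weight, against the basis in use (oxide sums agree with the targets up to rounding of the answer):
  Na2O: 30.43·0.5841 = 17.77 pbw (target 17.77 pbw)
  ZrO2: 121.6·0.6733 = 81.87 pbw (target 81.90 pbw)
  CaO: 70.79·0.5588 + 1431·0.4839 = 732.0 pbw (target 732.2 pbw)
  PbO: 292.7·0.9990 = 292.4 pbw (target 292.4 pbw)
  SiO2: 121.6·0.3257 + 1431·0.5132 = 774.0 pbw (target 774.2 pbw)
  K2O: 148.0·0.6861 = 101.5 pbw (target 101.6 pbw)
Consistency of the glass mass: whole batch net of LOI = 2000 pbw (per-oxide target masses sum to 2000 pbw; the stated basis being 2000 pbw — any gap is answer rounding).
Batch total: Σ batch = 2095 pbw; Σ batch·LOI gives LOI loss = 94.91 pbw; as yield: glass ÷ batch → 95.47%.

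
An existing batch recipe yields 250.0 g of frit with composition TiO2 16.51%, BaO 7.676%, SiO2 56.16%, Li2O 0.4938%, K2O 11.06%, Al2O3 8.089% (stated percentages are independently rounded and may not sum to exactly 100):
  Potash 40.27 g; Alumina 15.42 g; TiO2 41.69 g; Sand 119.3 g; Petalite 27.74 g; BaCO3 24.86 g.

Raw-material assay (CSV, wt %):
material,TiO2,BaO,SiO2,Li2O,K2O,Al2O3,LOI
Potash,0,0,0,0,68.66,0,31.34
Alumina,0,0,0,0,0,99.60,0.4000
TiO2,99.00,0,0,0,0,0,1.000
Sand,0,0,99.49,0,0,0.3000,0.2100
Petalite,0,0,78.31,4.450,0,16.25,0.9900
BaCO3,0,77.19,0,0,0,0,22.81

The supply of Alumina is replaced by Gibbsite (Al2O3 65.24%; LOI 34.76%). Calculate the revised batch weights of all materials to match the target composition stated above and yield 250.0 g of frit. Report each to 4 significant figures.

Full float precision is maintained from start to finish — values along the way are printed (rounded to four significant digits) within the worked lines. Each reported figure takes just one rounding. All derived quantities, which include ignition loss, the yield, six oxide percentages, glass mass, totals, are recomputed at full precision, as written in the question or the answer, from the batch weights per 250.0 g of glass.
Oxide-by-oxide targets in 250.0 g frit:
  TiO2: 16.51% × 250.0 = 41.28 g
  BaO: 7.676% × 250.0 = 19.19 g
  SiO2: 56.16% × 250.0 = 140.4 g
  Li2O: 0.4938% × 250.0 = 1.234 g
  K2O: 11.06% × 250.0 = 27.65 g
  Al2O3: 8.089% × 250.0 = 20.22 g
A balance pass over the oxides, with the batch weights as given, under the basis named above (delivered sums recover each target exact up to rounding of places):
  TiO2: 41.69·0.9900 = 41.27 g (target 41.28 g)
  BaO: 24.86·0.7719 = 19.19 g (target 19.19 g)
  SiO2: 119.3·0.9949 + 27.74·0.7831 = 140.4 g (target 140.4 g)
  Li2O: 27.74·0.04450 = 1.234 g (target 1.234 g)
  K2O: 40.27·0.6866 = 27.65 g (target 27.65 g)
  Al2O3: 23.54·0.6524 + 119.3·0.003000 + 27.74·0.1625 = 20.22 g (target 20.22 g)
Glass mass check: the batch minus its LOI: 250.0 g (oxide target masses add up to 250.0 g; the stated basis being 250.0 g — a pure rounding effect).
Whole-batch sum: Σ batch = 277.4 g; ignition loss, Σ(batch × LOI) = 27.42 g; glass ÷ batch gives a yield of 90.12%.

Revised batch per 250.0 g frit:
  Potash: 40.27 g
  Gibbsite: 23.54 g
  TiO2: 41.69 g
  Sand: 119.3 g
  Petalite: 27.74 g
  BaCO3: 24.86 g
Total batch = 277.4 g; LOI loss = 27.42 g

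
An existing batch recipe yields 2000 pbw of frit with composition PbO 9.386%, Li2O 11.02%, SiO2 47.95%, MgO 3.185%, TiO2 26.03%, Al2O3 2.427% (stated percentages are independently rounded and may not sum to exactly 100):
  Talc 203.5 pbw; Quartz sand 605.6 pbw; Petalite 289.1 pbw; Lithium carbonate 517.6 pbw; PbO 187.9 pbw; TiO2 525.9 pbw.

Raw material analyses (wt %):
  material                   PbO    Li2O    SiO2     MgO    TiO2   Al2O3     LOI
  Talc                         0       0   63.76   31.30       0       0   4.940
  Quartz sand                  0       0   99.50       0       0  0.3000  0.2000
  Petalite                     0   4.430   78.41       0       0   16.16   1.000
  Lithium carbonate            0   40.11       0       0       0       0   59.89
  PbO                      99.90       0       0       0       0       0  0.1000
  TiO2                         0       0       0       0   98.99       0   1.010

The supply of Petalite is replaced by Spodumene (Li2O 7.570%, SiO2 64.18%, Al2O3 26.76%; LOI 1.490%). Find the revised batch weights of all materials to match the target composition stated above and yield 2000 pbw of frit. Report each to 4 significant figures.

Revised batch per 2000 pbw frit:
  Talc: 203.5 pbw
  Quartz sand: 721.6 pbw
  Spodumene: 173.3 pbw
  Lithium carbonate: 516.8 pbw
  PbO: 187.9 pbw
  TiO2: 525.9 pbw
Total batch = 2329 pbw; LOI loss = 329.1 pbw

The whole derivation carries full float precision through the solve. Values along the way are displayed rounded to four significant figures on the page; each reported figure is rounded only once; derived quantities, including yield, LOI, the six compositions, net glass mass, the totals, are recomputed using the weight values per 2000 pbw of glass in full precision, exactly as printed in the problem or answer text.
Oxide-by-oxide targets in 2000 pbw frit:
  PbO: 9.386% × 2000 = 187.7 pbw
  Li2O: 11.02% × 2000 = 220.4 pbw
  SiO2: 47.95% × 2000 = 959.0 pbw
  MgO: 3.185% × 2000 = 63.70 pbw
  TiO2: 26.03% × 2000 = 520.6 pbw
  Al2O3: 2.427% × 2000 = 48.54 pbw
Oxide-by-oxide audit working from each reported weight, on the stated basis (summed amounts equal target values modulo rounding of the values):
  PbO: 187.9·0.9990 = 187.7 pbw (target 187.7 pbw)
  Li2O: 173.3·0.07570 + 516.8·0.4011 = 220.4 pbw (target 220.4 pbw)
  SiO2: 203.5·0.6376 + 721.6·0.9950 + 173.3·0.6418 = 959.0 pbw (target 959.0 pbw)
  MgO: 203.5·0.3130 = 63.70 pbw (target 63.70 pbw)
  TiO2: 525.9·0.9899 = 520.6 pbw (target 520.6 pbw)
  Al2O3: 721.6·0.003000 + 173.3·0.2676 = 48.54 pbw (target 48.54 pbw)
The glass-mass cross-check: batch total minus LOI = 2000 pbw (the Σ of target masses is 2000 pbw; with the basis standing at 2000 pbw — differing by rounding only).
Batch total: Σ batch = 2329 pbw; the LOI term Σ batch·LOI equals 329.1 pbw; glass ÷ batch gives a yield of 85.87%.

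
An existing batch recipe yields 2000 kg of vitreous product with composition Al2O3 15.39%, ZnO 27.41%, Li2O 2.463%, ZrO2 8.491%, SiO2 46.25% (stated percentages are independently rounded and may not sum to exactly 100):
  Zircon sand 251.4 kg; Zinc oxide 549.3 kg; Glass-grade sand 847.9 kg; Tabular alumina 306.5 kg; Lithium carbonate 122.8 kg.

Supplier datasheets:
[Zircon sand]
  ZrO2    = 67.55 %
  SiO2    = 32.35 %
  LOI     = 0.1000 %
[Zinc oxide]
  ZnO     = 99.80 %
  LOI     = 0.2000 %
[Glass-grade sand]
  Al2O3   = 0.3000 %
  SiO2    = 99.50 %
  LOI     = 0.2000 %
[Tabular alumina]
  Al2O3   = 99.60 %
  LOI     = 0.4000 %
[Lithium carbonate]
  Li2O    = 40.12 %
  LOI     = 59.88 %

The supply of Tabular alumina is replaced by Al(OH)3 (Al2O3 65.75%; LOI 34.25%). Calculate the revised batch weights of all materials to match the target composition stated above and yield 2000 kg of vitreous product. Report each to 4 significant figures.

In-progress results are printed, rounded to four significant digits, when written out; all internal work holds exact precision end to end — each reported figure is rounded once only; the derived quantities, including five oxide percentages, totals, glass mass, ignition loss, the yield, are re-derived from the batch weights at 2000 kg of glass at full precision as quoted within the problem or the answer.
Per-oxide target masses for 2000 kg vitreous product:
  Al2O3: 15.39% × 2000 = 307.8 kg
  ZnO: 27.41% × 2000 = 548.2 kg
  Li2O: 2.463% × 2000 = 49.26 kg
  ZrO2: 8.491% × 2000 = 169.8 kg
  SiO2: 46.25% × 2000 = 925.0 kg
Oxide-by-oxide audit from the weights as reported, per the basis as stated (oxide sums agree with the targets within answer rounding):
  Al2O3: 847.9·0.003000 + 464.3·0.6575 = 307.8 kg (target 307.8 kg)
  ZnO: 549.3·0.9980 = 548.2 kg (target 548.2 kg)
  Li2O: 122.8·0.4012 = 49.27 kg (target 49.26 kg)
  ZrO2: 251.4·0.6755 = 169.8 kg (target 169.8 kg)
  SiO2: 251.4·0.3235 + 847.9·0.9950 = 925.0 kg (target 925.0 kg)
Glass mass check: total charge less LOI = 2000 kg (oxide target masses add up to 2000 kg; versus the stated basis of 2000 kg — any gap is answer rounding).
Batch total: Σ batch = 2236 kg; ignition loss, Σ(batch × LOI) = 235.6 kg; glass ÷ batch gives a yield of 89.46%.

Revised batch per 2000 kg vitreous product:
  Zircon sand: 251.4 kg
  Zinc oxide: 549.3 kg
  Glass-grade sand: 847.9 kg
  Al(OH)3: 464.3 kg
  Lithium carbonate: 122.8 kg
Total batch = 2236 kg; LOI loss = 235.6 kg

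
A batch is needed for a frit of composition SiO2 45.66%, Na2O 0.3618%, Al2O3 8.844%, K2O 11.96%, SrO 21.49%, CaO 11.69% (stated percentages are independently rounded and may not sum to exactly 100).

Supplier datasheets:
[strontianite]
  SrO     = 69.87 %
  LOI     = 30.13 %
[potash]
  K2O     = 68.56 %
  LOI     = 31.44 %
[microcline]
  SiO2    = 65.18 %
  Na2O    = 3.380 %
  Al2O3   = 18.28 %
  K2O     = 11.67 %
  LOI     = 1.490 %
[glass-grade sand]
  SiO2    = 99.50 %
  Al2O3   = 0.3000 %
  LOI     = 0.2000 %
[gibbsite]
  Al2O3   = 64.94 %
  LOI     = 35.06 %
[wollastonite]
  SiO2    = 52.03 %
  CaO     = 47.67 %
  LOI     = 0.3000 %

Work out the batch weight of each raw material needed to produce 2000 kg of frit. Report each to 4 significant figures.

Batch per 2000 kg frit:
  strontianite: 615.1 kg
  potash: 312.5 kg
  microcline: 214.1 kg
  glass-grade sand: 521.1 kg
  gibbsite: 209.7 kg
  wollastonite: 490.5 kg
Total batch = 2363 kg; LOI loss = 362.8 kg; yield = 84.65%

Intermediates are shown (rounded to 4 significant figures) on the page. All arithmetic holds full float precision end to end. Exactly one rounding lands on every reported number — derived quantities (six oxide percentages, the yield, the totals, glass mass, LOI) are re-derived starting from the weights at 2000 kg of glass at exact precision as given in the problem or the answer.
Target masses of each oxide per 2000 kg frit:
  SiO2: 45.66% × 2000 = 913.2 kg
  Na2O: 0.3618% × 2000 = 7.236 kg
  Al2O3: 8.844% × 2000 = 176.9 kg
  K2O: 11.96% × 2000 = 239.2 kg
  SrO: 21.49% × 2000 = 429.8 kg
  CaO: 11.69% × 2000 = 233.8 kg
Mass-balance tally per oxide on the weights just shown, under the basis named above (summed amounts equal target values modulo rounding of the values):
  SiO2: 214.1·0.6518 + 521.1·0.9950 + 490.5·0.5203 = 913.3 kg (target 913.2 kg)
  Na2O: 214.1·0.03380 = 7.237 kg (target 7.236 kg)
  Al2O3: 214.1·0.1828 + 521.1·0.003000 + 209.7·0.6494 = 176.9 kg (target 176.9 kg)
  K2O: 312.5·0.6856 + 214.1·0.1167 = 239.2 kg (target 239.2 kg)
  SrO: 615.1·0.6987 = 429.8 kg (target 429.8 kg)
  CaO: 490.5·0.4767 = 233.8 kg (target 233.8 kg)
Glass-mass sanity pass: the batch minus its LOI: 2000 kg (targets for the oxides total 2000 kg; with the basis standing at 2000 kg — rounding explains the deltas).
Total batch = Σ batch = 2363 kg; Σ batch·LOI gives LOI loss = 362.8 kg; glass ÷ batch gives a yield of 84.65%.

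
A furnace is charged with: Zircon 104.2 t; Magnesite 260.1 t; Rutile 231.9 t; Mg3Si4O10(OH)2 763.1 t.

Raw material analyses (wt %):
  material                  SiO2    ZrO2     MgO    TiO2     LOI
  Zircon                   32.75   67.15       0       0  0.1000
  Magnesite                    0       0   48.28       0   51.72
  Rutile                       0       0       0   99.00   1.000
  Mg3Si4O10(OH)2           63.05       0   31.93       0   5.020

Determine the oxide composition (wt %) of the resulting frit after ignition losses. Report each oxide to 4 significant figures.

Glass mass = 1184 t (batch 1359 − LOI 175.3).
Composition: SiO2 43.52%, ZrO2 5.909%, MgO 31.18%, TiO2 19.39%

Intermediates are shown rounded to 4 significant digits in the printout. All arithmetic keeps full precision through the solve; each reported value is rounded just once. Derived quantities (the four compositions, ignition loss, totals, glass mass, the yield) are computed from the batch weights on 1184 t of glass in full float precision as set out in problem or answer.
Per-oxide mass from batch:
  SiO2: 104.2·0.3275 + 763.1·0.6305 = 515.3 t
  ZrO2: 104.2·0.6715 = 69.97 t
  MgO: 260.1·0.4828 + 763.1·0.3193 = 369.2 t
  TiO2: 231.9·0.9900 = 229.6 t
LOI: 104.2·0.001000 + 260.1·0.5172 + 231.9·0.01000 + 763.1·0.05020 = 175.3 t
Resulting glass, batch − LOI: 1359 − 175.3 = 1184 t (the oxide masses sum to this)
each oxide over glass, ×100, is wt %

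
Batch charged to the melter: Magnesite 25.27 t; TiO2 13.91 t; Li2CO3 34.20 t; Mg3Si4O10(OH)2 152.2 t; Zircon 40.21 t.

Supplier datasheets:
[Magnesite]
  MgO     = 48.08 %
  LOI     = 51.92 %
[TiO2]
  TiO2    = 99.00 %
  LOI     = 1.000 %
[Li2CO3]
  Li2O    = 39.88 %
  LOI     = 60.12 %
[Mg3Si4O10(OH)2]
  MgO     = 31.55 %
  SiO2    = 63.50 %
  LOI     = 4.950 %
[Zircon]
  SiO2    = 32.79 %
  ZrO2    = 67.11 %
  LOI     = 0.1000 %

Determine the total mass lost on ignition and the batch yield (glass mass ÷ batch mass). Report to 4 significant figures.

Every computation maintains exact precision throughout — mid-chain values appear with 4-significant-figure rounding alongside each step; every reported figure carries a single rounding; all derived quantities are rebuilt at exact precision (glass mass, the yield, the five compositions, the totals, ignition loss) from the weighed amounts at 224.4 t of glass, precisely as stated by the problem or answer text.
Each material's LOI contribution:
  Magnesite: 25.27 × 0.5192 = 13.12 t
  TiO2: 13.91 × 0.01000 = 0.1391 t
  Li2CO3: 34.20 × 0.6012 = 20.56 t
  Mg3Si4O10(OH)2: 152.2 × 0.04950 = 7.534 t
  Zircon: 40.21 × 0.001000 = 0.04021 t
Total LOI = 41.39 t
Glass = batch − LOI = 265.8 − 41.39 = 224.4 t

LOI loss = 41.39 t; glass = 224.4 t; yield = 84.43%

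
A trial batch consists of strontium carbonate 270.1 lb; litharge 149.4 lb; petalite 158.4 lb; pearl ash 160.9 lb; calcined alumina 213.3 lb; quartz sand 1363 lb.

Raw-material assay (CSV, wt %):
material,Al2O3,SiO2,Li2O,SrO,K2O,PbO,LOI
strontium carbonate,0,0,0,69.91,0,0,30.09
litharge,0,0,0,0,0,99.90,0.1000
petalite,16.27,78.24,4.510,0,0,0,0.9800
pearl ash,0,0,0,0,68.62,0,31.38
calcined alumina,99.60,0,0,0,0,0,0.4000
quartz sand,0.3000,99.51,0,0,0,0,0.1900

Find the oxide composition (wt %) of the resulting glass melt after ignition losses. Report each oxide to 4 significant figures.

Glass mass = 2178 lb (batch 2315 − LOI 136.9).
Composition: Al2O3 11.12%, SiO2 67.96%, Li2O 0.3280%, SrO 8.669%, K2O 5.069%, PbO 6.852%

In-progress results appear, rounded to 4 significant digits, at each printed step. Exact precision is kept at every stage. Every reported figure is rounded exactly once. The derived quantities (the totals, six oxide percentages, LOI, the yield, net glass mass) are computed at full precision from the weighed amounts per 2178 lb of glass, as set out in problem or answer.
What the batch supplies per oxide:
  Al2O3: 158.4·0.1627 + 213.3·0.9960 + 1363·0.003000 = 242.3 lb
  SiO2: 158.4·0.7824 + 1363·0.9951 = 1480 lb
  Li2O: 158.4·0.04510 = 7.144 lb
  SrO: 270.1·0.6991 = 188.8 lb
  K2O: 160.9·0.6862 = 110.4 lb
  PbO: 149.4·0.9990 = 149.3 lb
LOI: 270.1·0.3009 + 149.4·0.001000 + 158.4·0.009800 + 160.9·0.3138 + 213.3·0.004000 + 1363·0.001900 = 136.9 lb
Glass = total batch minus LOI = 2315 − 136.9 = 2178 lb (equal to the oxide-mass sum)
oxide / glass × 100 gives the wt %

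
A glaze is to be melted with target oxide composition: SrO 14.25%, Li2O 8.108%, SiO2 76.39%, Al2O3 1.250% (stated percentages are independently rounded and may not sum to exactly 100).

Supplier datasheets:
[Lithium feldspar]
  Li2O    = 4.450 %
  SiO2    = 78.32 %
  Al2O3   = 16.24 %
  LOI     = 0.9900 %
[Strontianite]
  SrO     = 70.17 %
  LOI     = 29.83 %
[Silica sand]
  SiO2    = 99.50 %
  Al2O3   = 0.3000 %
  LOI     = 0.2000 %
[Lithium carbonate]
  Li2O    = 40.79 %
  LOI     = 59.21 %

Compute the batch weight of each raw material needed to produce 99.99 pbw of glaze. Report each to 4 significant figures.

Batch per 99.99 pbw glaze:
  Lithium feldspar: 6.371 pbw
  Strontianite: 20.31 pbw
  Silica sand: 71.75 pbw
  Lithium carbonate: 19.18 pbw
Total batch = 117.6 pbw; LOI loss = 17.62 pbw; yield = 85.02%

All internal work runs at full float precision in all steps — working values are printed, with 4-significant-digit rounding, in the working — a single rounding produces every reported result. Derived quantities (the four compositions, LOI, glass mass, the yield, the totals) are re-derived using the weight values at 99.99 pbw of glass in full precision, as set out in the problem or the answer.
Per-oxide target masses for 99.99 pbw glaze:
  SrO: 14.25% × 99.99 = 14.25 pbw
  Li2O: 8.108% × 99.99 = 8.107 pbw
  SiO2: 76.39% × 99.99 = 76.38 pbw
  Al2O3: 1.250% × 99.99 = 1.250 pbw
Sums-versus-targets review with the batch weights as given, under the basis named above (sums match the target masses within answer rounding):
  SrO: 20.31·0.7017 = 14.25 pbw (target 14.25 pbw)
  Li2O: 6.371·0.04450 + 19.18·0.4079 = 8.107 pbw (target 8.107 pbw)
  SiO2: 6.371·0.7832 + 71.75·0.9950 = 76.38 pbw (target 76.38 pbw)
  Al2O3: 6.371·0.1624 + 71.75·0.003000 = 1.250 pbw (target 1.250 pbw)
Glass-mass closure: total batch − LOI = 99.99 pbw (the Σ of target masses is 99.99 pbw; basis as stated: 99.99 pbw — gaps are rounding artifacts).
Whole-batch sum: Σ batch = 117.6 pbw; Σ batch·LOI gives LOI loss = 17.62 pbw; glass ÷ batch gives a yield of 85.02%.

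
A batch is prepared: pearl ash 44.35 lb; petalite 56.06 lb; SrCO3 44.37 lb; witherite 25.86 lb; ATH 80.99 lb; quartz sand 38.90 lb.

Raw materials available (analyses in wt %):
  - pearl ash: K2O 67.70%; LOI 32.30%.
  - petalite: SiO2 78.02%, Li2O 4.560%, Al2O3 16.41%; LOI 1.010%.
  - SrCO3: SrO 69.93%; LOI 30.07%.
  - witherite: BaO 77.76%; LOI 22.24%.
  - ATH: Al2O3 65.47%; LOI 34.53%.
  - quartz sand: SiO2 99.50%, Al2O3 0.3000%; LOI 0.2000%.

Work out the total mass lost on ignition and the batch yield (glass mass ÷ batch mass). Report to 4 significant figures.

Every computation maintains exact precision from start to finish. In-progress results are printed, with 4-significant-digit rounding, in the working — each reported number is rounded a single time; derived quantities (the yield, net glass mass, the totals, LOI, six oxide percentages) are rebuilt starting from the weights per 228.5 lb of glass in full precision as set out in the problem or the answer.
Loss on ignition, line by line:
  pearl ash: 44.35 × 0.3230 = 14.33 lb
  petalite: 56.06 × 0.01010 = 0.5662 lb
  SrCO3: 44.37 × 0.3007 = 13.34 lb
  witherite: 25.86 × 0.2224 = 5.751 lb
  ATH: 80.99 × 0.3453 = 27.97 lb
  quartz sand: 38.90 × 0.002000 = 0.07780 lb
Total LOI = 62.03 lb
Glass = batch − LOI = 290.5 − 62.03 = 228.5 lb

LOI loss = 62.03 lb; glass = 228.5 lb; yield = 78.65%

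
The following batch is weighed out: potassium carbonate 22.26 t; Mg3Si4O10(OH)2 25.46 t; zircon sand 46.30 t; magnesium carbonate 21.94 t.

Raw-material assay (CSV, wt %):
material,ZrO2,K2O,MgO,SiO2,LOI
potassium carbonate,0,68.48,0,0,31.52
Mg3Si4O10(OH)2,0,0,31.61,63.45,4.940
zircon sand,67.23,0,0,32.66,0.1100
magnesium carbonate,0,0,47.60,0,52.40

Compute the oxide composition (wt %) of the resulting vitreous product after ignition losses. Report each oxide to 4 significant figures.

Glass mass = 96.14 t (batch 116.0 − LOI 19.82).
Composition: ZrO2 32.38%, K2O 15.86%, MgO 19.23%, SiO2 32.53%

Working values are printed (rounded to four significant figures) at each printed step; all internal work maintains full float precision through the solve — each reported figure sees exactly one rounding; all derived quantities (the four compositions, totals, the yield, glass mass, ignition loss) are carried in full float precision starting from the weights at 96.14 t of glass exactly as printed in the question or the answer.
Oxide-by-oxide delivered mass:
  ZrO2: 46.30·0.6723 = 31.13 t
  K2O: 22.26·0.6848 = 15.24 t
  MgO: 25.46·0.3161 + 21.94·0.4760 = 18.49 t
  SiO2: 25.46·0.6345 + 46.30·0.3266 = 31.28 t
LOI: 22.26·0.3152 + 25.46·0.04940 + 46.30·0.001100 + 21.94·0.5240 = 19.82 t
batch − LOI leaves glass = 116.0 − 19.82 = 96.14 t (= the summed oxide contributions)
percent share: oxide ÷ glass, ×100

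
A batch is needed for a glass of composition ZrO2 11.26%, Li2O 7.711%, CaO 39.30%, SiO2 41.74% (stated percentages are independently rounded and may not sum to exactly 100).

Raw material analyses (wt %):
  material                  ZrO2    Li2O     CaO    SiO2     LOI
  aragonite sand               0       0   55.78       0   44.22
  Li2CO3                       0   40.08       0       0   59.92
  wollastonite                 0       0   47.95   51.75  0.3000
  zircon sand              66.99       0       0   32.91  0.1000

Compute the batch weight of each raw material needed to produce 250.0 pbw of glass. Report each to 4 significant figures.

Working values are displayed (rounded to four significant figures) on the page. All arithmetic runs at full float precision at every stage — each reported result takes exactly one rounding — all derived quantities, including ignition loss, the totals, the four compositions, yield, glass mass, are carried using the weight values on 250.0 pbw of glass at full float precision, exactly as shown in either problem or answer.
The oxide mass targets at 250.0 pbw glass:
  ZrO2: 11.26% × 250.0 = 28.15 pbw
  Li2O: 7.711% × 250.0 = 19.28 pbw
  CaO: 39.30% × 250.0 = 98.25 pbw
  SiO2: 41.74% × 250.0 = 104.4 pbw
Balance tally, oxide-wise, working from each reported weight, versus the basis set out (every target is met by its sum given rounding of the digits):
  ZrO2: 42.02·0.6699 = 28.15 pbw (target 28.15 pbw)
  Li2O: 48.10·0.4008 = 19.28 pbw (target 19.28 pbw)
  CaO: 25.77·0.5578 + 174.9·0.4795 = 98.24 pbw (target 98.25 pbw)
  SiO2: 174.9·0.5175 + 42.02·0.3291 = 104.3 pbw (target 104.4 pbw)
Auditing the glass mass value: batch total minus LOI = 250.0 pbw (summing oxide targets gives 250.0 pbw; the stated basis being 250.0 pbw — differing by rounding only).
Whole-batch sum: Σ batch = 290.8 pbw; Σ batch·LOI gives LOI loss = 40.78 pbw; glass ÷ batch gives a yield of 85.97%.

Batch per 250.0 pbw glass:
  aragonite sand: 25.77 pbw
  Li2CO3: 48.10 pbw
  wollastonite: 174.9 pbw
  zircon sand: 42.02 pbw
Total batch = 290.8 pbw; LOI loss = 40.78 pbw; yield = 85.97%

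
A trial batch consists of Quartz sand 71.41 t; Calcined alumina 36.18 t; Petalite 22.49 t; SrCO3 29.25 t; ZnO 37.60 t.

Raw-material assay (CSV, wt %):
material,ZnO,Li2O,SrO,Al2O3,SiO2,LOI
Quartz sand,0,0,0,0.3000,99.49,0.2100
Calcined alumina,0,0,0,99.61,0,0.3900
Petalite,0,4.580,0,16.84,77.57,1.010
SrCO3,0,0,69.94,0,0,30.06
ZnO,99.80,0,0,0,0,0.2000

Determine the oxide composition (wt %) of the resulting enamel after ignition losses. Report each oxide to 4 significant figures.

All internal work maintains full float precision at all times; in-progress results are shown rounded to 4 significant figures within the worked lines. Every reported value is rounded a single time. The derived quantities (LOI, the five compositions, yield, net glass mass, the totals) are carried starting from the weights at 187.5 t of glass in full precision, as given in either problem or answer.
What the batch supplies per oxide:
  ZnO: 37.60·0.9980 = 37.52 t
  Li2O: 22.49·0.04580 = 1.030 t
  SrO: 29.25·0.6994 = 20.46 t
  Al2O3: 71.41·0.003000 + 36.18·0.9961 + 22.49·0.1684 = 40.04 t
  SiO2: 71.41·0.9949 + 22.49·0.7757 = 88.49 t
LOI: 71.41·0.002100 + 36.18·0.003900 + 22.49·0.01010 + 29.25·0.3006 + 37.60·0.002000 = 9.386 t
Glass = total batch minus LOI = 196.9 − 9.386 = 187.5 t (= the summed oxide contributions)
oxide / glass × 100 gives the wt %

Glass mass = 187.5 t (batch 196.9 − LOI 9.386).
Composition: ZnO 20.01%, Li2O 0.5492%, SrO 10.91%, Al2O3 21.35%, SiO2 47.18%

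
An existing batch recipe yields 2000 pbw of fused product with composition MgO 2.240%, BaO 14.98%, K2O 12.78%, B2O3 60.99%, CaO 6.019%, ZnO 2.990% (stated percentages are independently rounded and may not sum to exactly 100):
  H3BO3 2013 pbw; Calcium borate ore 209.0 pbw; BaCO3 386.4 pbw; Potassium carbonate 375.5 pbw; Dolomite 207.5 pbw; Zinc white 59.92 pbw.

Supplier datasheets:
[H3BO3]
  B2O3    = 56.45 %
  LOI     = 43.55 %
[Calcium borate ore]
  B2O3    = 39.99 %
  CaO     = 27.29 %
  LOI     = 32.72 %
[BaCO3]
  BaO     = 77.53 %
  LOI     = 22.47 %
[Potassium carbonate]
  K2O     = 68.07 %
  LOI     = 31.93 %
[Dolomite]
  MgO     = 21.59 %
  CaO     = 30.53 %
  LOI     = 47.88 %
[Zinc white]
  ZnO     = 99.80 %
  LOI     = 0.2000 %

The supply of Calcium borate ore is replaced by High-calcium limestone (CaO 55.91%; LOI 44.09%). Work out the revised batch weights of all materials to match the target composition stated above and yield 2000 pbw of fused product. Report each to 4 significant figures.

Revised batch per 2000 pbw fused product:
  H3BO3: 2161 pbw
  High-calcium limestone: 102.0 pbw
  BaCO3: 386.4 pbw
  Potassium carbonate: 375.5 pbw
  Dolomite: 207.5 pbw
  Zinc white: 59.92 pbw
Total batch = 3292 pbw; LOI loss = 1292 pbw

Working values are printed rounded to 4 significant figures alongside each step. Full float precision is maintained through the solve. Every reported result is rounded exactly once — derived quantities, which include the totals, glass mass, six oxide percentages, the yield, LOI, are computed at full precision, as set out in either problem or answer, from the weighed amounts at 2000 pbw of glass.
Target masses of each oxide per 2000 pbw fused product:
  MgO: 2.240% × 2000 = 44.80 pbw
  BaO: 14.98% × 2000 = 299.6 pbw
  K2O: 12.78% × 2000 = 255.6 pbw
  B2O3: 60.99% × 2000 = 1220 pbw
  CaO: 6.019% × 2000 = 120.4 pbw
  ZnO: 2.990% × 2000 = 59.80 pbw
Mass-balance tally per oxide per the reported batch figures, at the basis given (each sum matches its target mass net of answer rounding effects):
  MgO: 207.5·0.2159 = 44.80 pbw (target 44.80 pbw)
  BaO: 386.4·0.7753 = 299.6 pbw (target 299.6 pbw)
  K2O: 375.5·0.6807 = 255.6 pbw (target 255.6 pbw)
  B2O3: 2161·0.5645 = 1220 pbw (target 1220 pbw)
  CaO: 102.0·0.5591 + 207.5·0.3053 = 120.4 pbw (target 120.4 pbw)
  ZnO: 59.92·0.9980 = 59.80 pbw (target 59.80 pbw)
Glass-mass sanity pass: batch Σ − ignition loss = 2000 pbw (summing oxide targets gives 2000 pbw; with the basis standing at 2000 pbw — rounding explains the deltas).
Total batch = Σ batch = 3292 pbw; Σ batch·LOI gives LOI loss = 1292 pbw; as yield: glass ÷ batch → 60.75%.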